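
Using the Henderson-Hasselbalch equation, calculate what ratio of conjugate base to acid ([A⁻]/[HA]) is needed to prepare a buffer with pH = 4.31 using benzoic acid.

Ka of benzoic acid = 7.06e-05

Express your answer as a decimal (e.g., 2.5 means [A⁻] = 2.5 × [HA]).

pKa = -log(7.06e-05) = 4.1512. pH = pKa + log([A⁻]/[HA]), so log([A⁻]/[HA]) = pH − pKa = 4.31 − 4.1512 = 0.1588. [A⁻]/[HA] = 10^(0.1588) = 1.44

[A⁻]/[HA] = 1.44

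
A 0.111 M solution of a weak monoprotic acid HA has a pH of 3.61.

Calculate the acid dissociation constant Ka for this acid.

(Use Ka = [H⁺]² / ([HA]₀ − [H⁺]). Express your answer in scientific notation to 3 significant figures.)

[H⁺] = 10^(−pH) = 10^(−3.61) = 2.455e-04 M. For HA ⇌ H⁺ + A⁻, Ka = [H⁺][A⁻]/[HA] = [H⁺]² / ([HA]₀ − [H⁺]) = (2.455e-04)² / (0.111 − 2.455e-04) = 5.44e-07.

K_a = 5.44e-07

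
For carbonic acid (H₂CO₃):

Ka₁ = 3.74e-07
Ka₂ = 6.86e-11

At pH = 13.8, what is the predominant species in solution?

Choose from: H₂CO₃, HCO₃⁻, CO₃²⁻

pKa₁ = 6.43, pKa₂ = 10.16. For a polyprotic acid the predominant species crosses at each pKa: below pKa_n the protonated form dominates, above it the deprotonated form does. At pH = 13.8, the predominant species is CO₃²⁻.

CO₃²⁻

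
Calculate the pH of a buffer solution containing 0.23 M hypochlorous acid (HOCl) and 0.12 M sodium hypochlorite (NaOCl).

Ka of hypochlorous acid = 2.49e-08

pKa = -log(2.49e-08) = 7.60. pH = pKa + log([A⁻]/[HA]) = 7.60 + log(0.12/0.23)

pH = 7.32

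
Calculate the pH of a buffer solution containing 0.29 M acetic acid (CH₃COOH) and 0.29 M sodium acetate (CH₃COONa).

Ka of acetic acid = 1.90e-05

pKa = -log(1.90e-05) = 4.72. pH = pKa + log([A⁻]/[HA]) = 4.72 + log(0.29/0.29)

pH = 4.72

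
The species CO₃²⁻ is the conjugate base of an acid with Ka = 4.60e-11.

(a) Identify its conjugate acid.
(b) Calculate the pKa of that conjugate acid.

(a) The conjugate acid is formed by adding one H⁺ to CO₃²⁻, giving HCO₃⁻. (b) pKa = -log(Ka) = -log(4.60e-11) = 10.34.

Conjugate acid: HCO₃⁻; pK_a = 10.34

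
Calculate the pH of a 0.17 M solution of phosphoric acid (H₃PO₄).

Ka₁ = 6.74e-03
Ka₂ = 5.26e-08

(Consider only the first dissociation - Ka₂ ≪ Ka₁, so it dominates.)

First dissociation dominates. From Ka₁ = [H⁺][HA⁻]/[H₂A], x² + Ka₁·x − Ka₁·C = 0 with C = 0.17 M and Ka₁ = 6.74e-03. Solving: [H⁺] = (−Ka₁ + √(Ka₁² + 4·Ka₁·C)) / 2 = 3.0647e-02 M. pH = -log(3.0647e-02) = 1.51.

pH = 1.51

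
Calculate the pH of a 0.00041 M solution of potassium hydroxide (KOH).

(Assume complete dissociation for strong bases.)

[OH⁻] = 0.00041 M for strong base. pOH = -log[OH⁻] = 3.39, pH = 14 - pOH

pH = 10.61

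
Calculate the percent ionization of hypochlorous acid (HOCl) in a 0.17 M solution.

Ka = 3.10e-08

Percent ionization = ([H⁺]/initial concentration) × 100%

Using Ka equilibrium: x² + Ka×x - Ka×C = 0. Solving: [H⁺] = 7.2579e-05. Percent = (7.2579e-05/0.17) × 100

Percent ionization = 0.0427%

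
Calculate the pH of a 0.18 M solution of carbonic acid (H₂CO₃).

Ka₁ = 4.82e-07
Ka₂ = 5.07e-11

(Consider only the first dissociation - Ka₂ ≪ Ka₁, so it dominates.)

First dissociation dominates. From Ka₁ = [H⁺][HA⁻]/[H₂A], x² + Ka₁·x − Ka₁·C = 0 with C = 0.18 M and Ka₁ = 4.82e-07. Solving: [H⁺] = (−Ka₁ + √(Ka₁² + 4·Ka₁·C)) / 2 = 2.9431e-04 M. pH = -log(2.9431e-04) = 3.53.

pH = 3.53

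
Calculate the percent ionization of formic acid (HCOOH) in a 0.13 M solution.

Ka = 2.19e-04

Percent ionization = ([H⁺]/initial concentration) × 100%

Using Ka equilibrium: x² + Ka×x - Ka×C = 0. Solving: [H⁺] = 5.2274e-03. Percent = (5.2274e-03/0.13) × 100

Percent ionization = 4.02%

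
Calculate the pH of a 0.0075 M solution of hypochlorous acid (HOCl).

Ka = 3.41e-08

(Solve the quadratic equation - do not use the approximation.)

x² + Ka×x - Ka×C = 0. Using quadratic formula: [H⁺] = 1.5975e-05

pH = 4.80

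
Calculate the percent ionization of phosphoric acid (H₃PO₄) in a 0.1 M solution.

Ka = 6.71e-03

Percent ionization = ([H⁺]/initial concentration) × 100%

Using Ka equilibrium: x² + Ka×x - Ka×C = 0. Solving: [H⁺] = 2.2765e-02. Percent = (2.2765e-02/0.1) × 100

Percent ionization = 22.8%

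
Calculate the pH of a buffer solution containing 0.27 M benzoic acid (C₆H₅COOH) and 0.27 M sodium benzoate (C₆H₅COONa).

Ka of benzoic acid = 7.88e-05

pKa = -log(7.88e-05) = 4.10. pH = pKa + log([A⁻]/[HA]) = 4.10 + log(0.27/0.27)

pH = 4.10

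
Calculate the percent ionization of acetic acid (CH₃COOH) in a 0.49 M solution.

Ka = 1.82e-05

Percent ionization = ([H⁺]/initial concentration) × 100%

Using Ka equilibrium: x² + Ka×x - Ka×C = 0. Solving: [H⁺] = 2.9772e-03. Percent = (2.9772e-03/0.49) × 100

Percent ionization = 0.608%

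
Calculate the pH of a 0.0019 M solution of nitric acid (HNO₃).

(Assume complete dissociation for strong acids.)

[H⁺] = 0.0019 M for strong acid. pH = -log[H⁺] = -log(0.0019)

pH = 2.72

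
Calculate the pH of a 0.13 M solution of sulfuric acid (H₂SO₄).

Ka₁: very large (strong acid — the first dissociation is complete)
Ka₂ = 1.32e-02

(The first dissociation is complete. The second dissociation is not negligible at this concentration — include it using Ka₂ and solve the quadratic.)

First dissociation is complete: [H⁺]₀ = [HSO₄⁻]₀ = C = 0.13 M. Second dissociation HSO₄⁻ ⇌ H⁺ + SO₄²⁻: let x = [SO₄²⁻]. Ka₂ = (C + x)·x / (C − x) = 1.32e-02 → x² + (C + Ka₂)·x − Ka₂·C = 0 → x² + 0.14320·x − 1.716e-03 = 0. x = (−0.14320 + √(0.14320² + 4 × 1.716e-03)) / 2 = 1.1120e-02 M. [H⁺] = C + x = 0.13 + 1.1120e-02 = 1.4112e-01 M. pH = -log(1.4112e-01) = 0.85.

pH = 0.85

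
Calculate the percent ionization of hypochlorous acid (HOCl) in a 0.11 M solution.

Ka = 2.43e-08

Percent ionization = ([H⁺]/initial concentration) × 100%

Using Ka equilibrium: x² + Ka×x - Ka×C = 0. Solving: [H⁺] = 5.1689e-05. Percent = (5.1689e-05/0.11) × 100

Percent ionization = 0.047%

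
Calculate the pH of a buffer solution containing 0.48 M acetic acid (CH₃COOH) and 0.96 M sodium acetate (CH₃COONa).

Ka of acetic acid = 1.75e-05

pKa = -log(1.75e-05) = 4.76. pH = pKa + log([A⁻]/[HA]) = 4.76 + log(0.96/0.48)

pH = 5.06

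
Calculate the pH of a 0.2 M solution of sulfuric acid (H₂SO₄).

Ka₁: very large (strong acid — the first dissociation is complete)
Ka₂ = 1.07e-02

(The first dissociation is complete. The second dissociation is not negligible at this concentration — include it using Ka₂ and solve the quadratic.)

First dissociation is complete: [H⁺]₀ = [HSO₄⁻]₀ = C = 0.2 M. Second dissociation HSO₄⁻ ⇌ H⁺ + SO₄²⁻: let x = [SO₄²⁻]. Ka₂ = (C + x)·x / (C − x) = 1.07e-02 → x² + (C + Ka₂)·x − Ka₂·C = 0 → x² + 0.21070·x − 2.140e-03 = 0. x = (−0.21070 + √(0.21070² + 4 × 2.140e-03)) / 2 = 9.7092e-03 M. [H⁺] = C + x = 0.2 + 9.7092e-03 = 2.0971e-01 M. pH = -log(2.0971e-01) = 0.68.

pH = 0.68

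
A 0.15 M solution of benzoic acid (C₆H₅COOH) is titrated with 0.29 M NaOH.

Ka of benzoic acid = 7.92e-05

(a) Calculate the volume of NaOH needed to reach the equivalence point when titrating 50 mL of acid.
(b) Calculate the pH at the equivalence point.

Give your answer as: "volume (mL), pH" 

moles acid = 0.15 × 50/1000 = 0.0075 mol; V_base = moles/0.29 × 1000 = 25.9 mL. At equivalence only the conjugate base is present: [A⁻] = 0.0075/0.076 = 9.8864e-02 M. Kb = Kw/Ka = 1.26e-10; [OH⁻] = √(Kb × [A⁻]) = 3.5331e-06; pOH = 5.45; pH = 14 - pOH = 8.55.

V = 25.9 mL, pH = 8.55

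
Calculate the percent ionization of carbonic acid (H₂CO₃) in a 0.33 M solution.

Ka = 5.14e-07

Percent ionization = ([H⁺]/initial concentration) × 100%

Using Ka equilibrium: x² + Ka×x - Ka×C = 0. Solving: [H⁺] = 4.1159e-04. Percent = (4.1159e-04/0.33) × 100

Percent ionization = 0.125%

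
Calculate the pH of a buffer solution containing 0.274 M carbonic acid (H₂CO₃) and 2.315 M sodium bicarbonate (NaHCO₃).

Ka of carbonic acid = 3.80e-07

pKa = -log(3.80e-07) = 6.42. pH = pKa + log([A⁻]/[HA]) = 6.42 + log(2.315/0.274)

pH = 7.35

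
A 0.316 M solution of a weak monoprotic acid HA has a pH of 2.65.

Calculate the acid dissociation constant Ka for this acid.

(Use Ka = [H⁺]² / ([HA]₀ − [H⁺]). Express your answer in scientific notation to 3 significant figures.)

[H⁺] = 10^(−pH) = 10^(−2.65) = 2.239e-03 M. For HA ⇌ H⁺ + A⁻, Ka = [H⁺][A⁻]/[HA] = [H⁺]² / ([HA]₀ − [H⁺]) = (2.239e-03)² / (0.316 − 2.239e-03) = 1.60e-05.

K_a = 1.60e-05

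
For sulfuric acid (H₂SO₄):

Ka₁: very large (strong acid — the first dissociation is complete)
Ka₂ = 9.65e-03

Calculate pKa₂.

pKa₂ = -log(Ka₂) = -log(9.65e-03) = 2.02.

pK_{a2} = 2.02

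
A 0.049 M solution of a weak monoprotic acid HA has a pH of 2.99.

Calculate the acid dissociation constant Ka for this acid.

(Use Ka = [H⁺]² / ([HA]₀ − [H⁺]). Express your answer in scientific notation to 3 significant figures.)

[H⁺] = 10^(−pH) = 10^(−2.99) = 1.023e-03 M. For HA ⇌ H⁺ + A⁻, Ka = [H⁺][A⁻]/[HA] = [H⁺]² / ([HA]₀ − [H⁺]) = (1.023e-03)² / (0.049 − 1.023e-03) = 2.18e-05.

K_a = 2.18e-05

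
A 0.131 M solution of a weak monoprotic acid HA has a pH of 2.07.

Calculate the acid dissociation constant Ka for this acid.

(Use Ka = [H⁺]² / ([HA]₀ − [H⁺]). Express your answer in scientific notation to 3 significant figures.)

[H⁺] = 10^(−pH) = 10^(−2.07) = 8.511e-03 M. For HA ⇌ H⁺ + A⁻, Ka = [H⁺][A⁻]/[HA] = [H⁺]² / ([HA]₀ − [H⁺]) = (8.511e-03)² / (0.131 − 8.511e-03) = 5.91e-04.

K_a = 5.91e-04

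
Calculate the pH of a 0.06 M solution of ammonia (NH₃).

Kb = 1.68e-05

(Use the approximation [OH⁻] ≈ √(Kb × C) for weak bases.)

[OH⁻] = √(Kb × C) = √(1.68e-05 × 0.06) = 1.0040e-03. pOH = 3.00, pH = 14 - pOH

pH = 11.00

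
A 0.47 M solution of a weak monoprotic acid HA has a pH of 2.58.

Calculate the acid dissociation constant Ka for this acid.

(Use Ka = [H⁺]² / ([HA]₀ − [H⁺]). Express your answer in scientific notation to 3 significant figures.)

[H⁺] = 10^(−pH) = 10^(−2.58) = 2.630e-03 M. For HA ⇌ H⁺ + A⁻, Ka = [H⁺][A⁻]/[HA] = [H⁺]² / ([HA]₀ − [H⁺]) = (2.630e-03)² / (0.47 − 2.630e-03) = 1.48e-05.

K_a = 1.48e-05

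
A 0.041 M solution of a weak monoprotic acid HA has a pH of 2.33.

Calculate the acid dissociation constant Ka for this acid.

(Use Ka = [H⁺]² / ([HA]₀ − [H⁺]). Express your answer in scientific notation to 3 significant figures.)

[H⁺] = 10^(−pH) = 10^(−2.33) = 4.677e-03 M. For HA ⇌ H⁺ + A⁻, Ka = [H⁺][A⁻]/[HA] = [H⁺]² / ([HA]₀ − [H⁺]) = (4.677e-03)² / (0.041 − 4.677e-03) = 6.02e-04.

K_a = 6.02e-04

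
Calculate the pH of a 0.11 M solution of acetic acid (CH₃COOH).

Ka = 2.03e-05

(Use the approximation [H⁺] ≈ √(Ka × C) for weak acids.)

[H⁺] = √(Ka × C) = √(2.03e-05 × 0.11) = 1.4943e-03. pH = -log(1.4943e-03)

pH = 2.83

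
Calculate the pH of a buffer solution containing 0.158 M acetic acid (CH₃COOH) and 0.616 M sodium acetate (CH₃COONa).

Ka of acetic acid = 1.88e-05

pKa = -log(1.88e-05) = 4.73. pH = pKa + log([A⁻]/[HA]) = 4.73 + log(0.616/0.158)

pH = 5.32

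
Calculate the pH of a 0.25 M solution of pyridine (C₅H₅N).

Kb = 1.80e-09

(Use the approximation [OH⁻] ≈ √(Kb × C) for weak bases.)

[OH⁻] = √(Kb × C) = √(1.80e-09 × 0.25) = 2.1213e-05. pOH = 4.67, pH = 14 - pOH

pH = 9.33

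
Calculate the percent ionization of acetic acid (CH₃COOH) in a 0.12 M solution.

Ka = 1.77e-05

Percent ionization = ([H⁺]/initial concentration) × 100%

Using Ka equilibrium: x² + Ka×x - Ka×C = 0. Solving: [H⁺] = 1.4486e-03. Percent = (1.4486e-03/0.12) × 100

Percent ionization = 1.21%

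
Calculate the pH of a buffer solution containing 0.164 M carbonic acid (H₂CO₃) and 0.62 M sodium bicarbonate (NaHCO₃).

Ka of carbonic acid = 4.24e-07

pKa = -log(4.24e-07) = 6.37. pH = pKa + log([A⁻]/[HA]) = 6.37 + log(0.62/0.164)

pH = 6.95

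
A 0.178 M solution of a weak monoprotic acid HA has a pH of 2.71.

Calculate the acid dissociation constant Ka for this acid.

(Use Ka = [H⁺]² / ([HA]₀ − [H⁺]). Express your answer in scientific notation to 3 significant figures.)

[H⁺] = 10^(−pH) = 10^(−2.71) = 1.950e-03 M. For HA ⇌ H⁺ + A⁻, Ka = [H⁺][A⁻]/[HA] = [H⁺]² / ([HA]₀ − [H⁺]) = (1.950e-03)² / (0.178 − 1.950e-03) = 2.16e-05.

K_a = 2.16e-05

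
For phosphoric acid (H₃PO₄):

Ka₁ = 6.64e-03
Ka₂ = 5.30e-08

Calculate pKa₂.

pKa₂ = -log(Ka₂) = -log(5.30e-08) = 7.28.

pK_{a2} = 7.28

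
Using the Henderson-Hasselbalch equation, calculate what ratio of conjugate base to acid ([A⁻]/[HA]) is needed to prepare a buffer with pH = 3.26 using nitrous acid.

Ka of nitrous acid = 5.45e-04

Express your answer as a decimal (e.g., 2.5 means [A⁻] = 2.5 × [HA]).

pKa = -log(5.45e-04) = 3.2636. pH = pKa + log([A⁻]/[HA]), so log([A⁻]/[HA]) = pH − pKa = 3.26 − 3.2636 = -0.0036. [A⁻]/[HA] = 10^(-0.0036) = 0.992

[A⁻]/[HA] = 0.992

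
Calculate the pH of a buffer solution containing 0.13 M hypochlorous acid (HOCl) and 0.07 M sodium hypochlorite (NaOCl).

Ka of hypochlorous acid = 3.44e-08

pKa = -log(3.44e-08) = 7.46. pH = pKa + log([A⁻]/[HA]) = 7.46 + log(0.07/0.13)

pH = 7.19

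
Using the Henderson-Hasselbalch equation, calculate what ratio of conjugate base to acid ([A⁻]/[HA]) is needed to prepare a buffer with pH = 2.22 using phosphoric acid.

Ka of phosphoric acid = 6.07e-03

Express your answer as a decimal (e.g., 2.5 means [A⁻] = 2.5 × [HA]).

pKa = -log(6.07e-03) = 2.2168. pH = pKa + log([A⁻]/[HA]), so log([A⁻]/[HA]) = pH − pKa = 2.22 − 2.2168 = 0.0032. [A⁻]/[HA] = 10^(0.0032) = 1.01

[A⁻]/[HA] = 1.01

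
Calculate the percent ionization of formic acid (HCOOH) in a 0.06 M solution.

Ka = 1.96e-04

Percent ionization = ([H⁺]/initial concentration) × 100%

Using Ka equilibrium: x² + Ka×x - Ka×C = 0. Solving: [H⁺] = 3.3327e-03. Percent = (3.3327e-03/0.06) × 100

Percent ionization = 5.55%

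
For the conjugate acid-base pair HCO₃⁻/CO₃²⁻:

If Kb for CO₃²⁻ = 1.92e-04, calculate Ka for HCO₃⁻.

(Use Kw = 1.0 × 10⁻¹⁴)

For a conjugate pair Ka × Kb = Kw, so Ka = Kw/Kb = 1.0 × 10⁻¹⁴ / 1.92e-04 = 5.21e-11.

K_a = 5.21e-11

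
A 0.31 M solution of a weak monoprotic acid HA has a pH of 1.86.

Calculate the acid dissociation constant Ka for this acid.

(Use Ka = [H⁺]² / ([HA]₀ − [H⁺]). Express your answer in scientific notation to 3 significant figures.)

[H⁺] = 10^(−pH) = 10^(−1.86) = 1.380e-02 M. For HA ⇌ H⁺ + A⁻, Ka = [H⁺][A⁻]/[HA] = [H⁺]² / ([HA]₀ − [H⁺]) = (1.380e-02)² / (0.31 − 1.380e-02) = 6.43e-04.

K_a = 6.43e-04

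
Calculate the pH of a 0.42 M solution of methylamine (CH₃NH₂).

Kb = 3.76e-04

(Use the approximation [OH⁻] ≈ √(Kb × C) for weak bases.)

[OH⁻] = √(Kb × C) = √(3.76e-04 × 0.42) = 1.2567e-02. pOH = 1.90, pH = 14 - pOH

pH = 12.10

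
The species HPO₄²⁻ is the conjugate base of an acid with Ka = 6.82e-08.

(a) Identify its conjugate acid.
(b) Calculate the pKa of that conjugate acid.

(a) The conjugate acid is formed by adding one H⁺ to HPO₄²⁻, giving H₂PO₄⁻. (b) pKa = -log(Ka) = -log(6.82e-08) = 7.17.

Conjugate acid: H₂PO₄⁻; pK_a = 7.17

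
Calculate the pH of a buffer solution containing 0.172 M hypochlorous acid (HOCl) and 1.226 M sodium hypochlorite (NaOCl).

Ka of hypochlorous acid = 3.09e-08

pKa = -log(3.09e-08) = 7.51. pH = pKa + log([A⁻]/[HA]) = 7.51 + log(1.226/0.172)

pH = 8.36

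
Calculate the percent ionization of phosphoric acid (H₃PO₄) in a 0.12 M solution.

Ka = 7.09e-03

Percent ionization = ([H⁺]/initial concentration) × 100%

Using Ka equilibrium: x² + Ka×x - Ka×C = 0. Solving: [H⁺] = 2.5838e-02. Percent = (2.5838e-02/0.12) × 100

Percent ionization = 21.5%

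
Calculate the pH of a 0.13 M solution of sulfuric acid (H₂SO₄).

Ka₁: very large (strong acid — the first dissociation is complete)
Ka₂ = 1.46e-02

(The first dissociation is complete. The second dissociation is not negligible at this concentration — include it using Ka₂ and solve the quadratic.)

First dissociation is complete: [H⁺]₀ = [HSO₄⁻]₀ = C = 0.13 M. Second dissociation HSO₄⁻ ⇌ H⁺ + SO₄²⁻: let x = [SO₄²⁻]. Ka₂ = (C + x)·x / (C − x) = 1.46e-02 → x² + (C + Ka₂)·x − Ka₂·C = 0 → x² + 0.14460·x − 1.898e-03 = 0. x = (−0.14460 + √(0.14460² + 4 × 1.898e-03)) / 2 = 1.2111e-02 M. [H⁺] = C + x = 0.13 + 1.2111e-02 = 1.4211e-01 M. pH = -log(1.4211e-01) = 0.85.

pH = 0.85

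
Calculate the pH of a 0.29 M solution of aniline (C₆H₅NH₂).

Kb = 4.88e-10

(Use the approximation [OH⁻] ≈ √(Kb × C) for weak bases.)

[OH⁻] = √(Kb × C) = √(4.88e-10 × 0.29) = 1.1896e-05. pOH = 4.92, pH = 14 - pOH

pH = 9.08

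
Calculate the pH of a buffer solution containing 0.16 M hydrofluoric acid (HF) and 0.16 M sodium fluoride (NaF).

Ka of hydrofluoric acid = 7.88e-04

pKa = -log(7.88e-04) = 3.10. pH = pKa + log([A⁻]/[HA]) = 3.10 + log(0.16/0.16)

pH = 3.10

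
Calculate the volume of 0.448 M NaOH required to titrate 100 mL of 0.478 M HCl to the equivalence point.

At equivalence: moles acid = moles base. moles HCl = 0.478 × 100/1000 = 0.0478 mol. V_base = moles / 0.448 × 1000 = 106.7 mL.

V_{base} = 106.7 mL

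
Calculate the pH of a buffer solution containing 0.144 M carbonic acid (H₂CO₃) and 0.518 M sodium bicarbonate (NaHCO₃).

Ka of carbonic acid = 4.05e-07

pKa = -log(4.05e-07) = 6.39. pH = pKa + log([A⁻]/[HA]) = 6.39 + log(0.518/0.144)

pH = 6.95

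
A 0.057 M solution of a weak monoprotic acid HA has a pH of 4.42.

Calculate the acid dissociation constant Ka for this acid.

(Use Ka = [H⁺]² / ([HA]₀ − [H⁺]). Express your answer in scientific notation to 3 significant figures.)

[H⁺] = 10^(−pH) = 10^(−4.42) = 3.802e-05 M. For HA ⇌ H⁺ + A⁻, Ka = [H⁺][A⁻]/[HA] = [H⁺]² / ([HA]₀ − [H⁺]) = (3.802e-05)² / (0.057 − 3.802e-05) = 2.54e-08.

K_a = 2.54e-08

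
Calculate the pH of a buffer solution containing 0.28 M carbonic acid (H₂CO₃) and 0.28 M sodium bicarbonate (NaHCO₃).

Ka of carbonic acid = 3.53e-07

pKa = -log(3.53e-07) = 6.45. pH = pKa + log([A⁻]/[HA]) = 6.45 + log(0.28/0.28)

pH = 6.45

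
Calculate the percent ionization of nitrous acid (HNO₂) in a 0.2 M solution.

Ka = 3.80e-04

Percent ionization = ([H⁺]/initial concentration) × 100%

Using Ka equilibrium: x² + Ka×x - Ka×C = 0. Solving: [H⁺] = 8.5299e-03. Percent = (8.5299e-03/0.2) × 100

Percent ionization = 4.26%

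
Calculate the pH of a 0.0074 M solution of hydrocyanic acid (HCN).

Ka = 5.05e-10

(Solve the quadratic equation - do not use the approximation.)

x² + Ka×x - Ka×C = 0. Using quadratic formula: [H⁺] = 1.9329e-06

pH = 5.71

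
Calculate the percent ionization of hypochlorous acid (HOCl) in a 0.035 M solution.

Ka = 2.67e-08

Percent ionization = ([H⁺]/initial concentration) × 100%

Using Ka equilibrium: x² + Ka×x - Ka×C = 0. Solving: [H⁺] = 3.0556e-05. Percent = (3.0556e-05/0.035) × 100

Percent ionization = 0.0873%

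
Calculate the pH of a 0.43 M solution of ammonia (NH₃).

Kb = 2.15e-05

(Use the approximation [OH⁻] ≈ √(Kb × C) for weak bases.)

[OH⁻] = √(Kb × C) = √(2.15e-05 × 0.43) = 3.0406e-03. pOH = 2.52, pH = 14 - pOH

pH = 11.48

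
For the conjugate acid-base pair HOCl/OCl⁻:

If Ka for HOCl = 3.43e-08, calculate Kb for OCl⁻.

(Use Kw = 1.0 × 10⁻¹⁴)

For a conjugate pair Ka × Kb = Kw, so Kb = Kw/Ka = 1.0 × 10⁻¹⁴ / 3.43e-08 = 2.92e-07.

K_b = 2.92e-07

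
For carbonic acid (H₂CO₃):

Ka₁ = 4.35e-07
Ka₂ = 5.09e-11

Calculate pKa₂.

pKa₂ = -log(Ka₂) = -log(5.09e-11) = 10.29.

pK_{a2} = 10.29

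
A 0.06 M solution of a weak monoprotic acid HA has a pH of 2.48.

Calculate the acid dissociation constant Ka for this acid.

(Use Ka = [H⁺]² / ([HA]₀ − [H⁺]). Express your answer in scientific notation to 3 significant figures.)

[H⁺] = 10^(−pH) = 10^(−2.48) = 3.311e-03 M. For HA ⇌ H⁺ + A⁻, Ka = [H⁺][A⁻]/[HA] = [H⁺]² / ([HA]₀ − [H⁺]) = (3.311e-03)² / (0.06 − 3.311e-03) = 1.93e-04.

K_a = 1.93e-04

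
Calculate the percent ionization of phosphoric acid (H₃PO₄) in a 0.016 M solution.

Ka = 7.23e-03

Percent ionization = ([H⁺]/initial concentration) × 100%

Using Ka equilibrium: x² + Ka×x - Ka×C = 0. Solving: [H⁺] = 7.7317e-03. Percent = (7.7317e-03/0.016) × 100

Percent ionization = 48.3%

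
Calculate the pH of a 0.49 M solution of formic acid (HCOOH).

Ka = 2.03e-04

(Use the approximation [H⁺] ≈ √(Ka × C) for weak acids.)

[H⁺] = √(Ka × C) = √(2.03e-04 × 0.49) = 9.9735e-03. pH = -log(9.9735e-03)

pH = 2.00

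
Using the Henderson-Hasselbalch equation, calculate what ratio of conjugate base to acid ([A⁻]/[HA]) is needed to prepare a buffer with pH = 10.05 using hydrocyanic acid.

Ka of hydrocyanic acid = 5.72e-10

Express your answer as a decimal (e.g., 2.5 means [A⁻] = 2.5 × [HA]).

pKa = -log(5.72e-10) = 9.2426. pH = pKa + log([A⁻]/[HA]), so log([A⁻]/[HA]) = pH − pKa = 10.05 − 9.2426 = 0.8074. [A⁻]/[HA] = 10^(0.8074) = 6.42

[A⁻]/[HA] = 6.42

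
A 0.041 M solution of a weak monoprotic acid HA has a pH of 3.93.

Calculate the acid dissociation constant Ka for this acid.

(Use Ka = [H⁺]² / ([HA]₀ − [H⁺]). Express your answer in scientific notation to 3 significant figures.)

[H⁺] = 10^(−pH) = 10^(−3.93) = 1.175e-04 M. For HA ⇌ H⁺ + A⁻, Ka = [H⁺][A⁻]/[HA] = [H⁺]² / ([HA]₀ − [H⁺]) = (1.175e-04)² / (0.041 − 1.175e-04) = 3.38e-07.

K_a = 3.38e-07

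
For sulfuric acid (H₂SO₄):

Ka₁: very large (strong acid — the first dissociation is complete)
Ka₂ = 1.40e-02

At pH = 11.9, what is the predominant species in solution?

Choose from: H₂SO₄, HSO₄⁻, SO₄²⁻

The first dissociation is complete, so H₂SO₄ itself is never the predominant species in water; pKa₂ = -log(1.40e-02) = 1.85. For a polyprotic acid the predominant species crosses at each pKa: below pKa_n the protonated form dominates, above it the deprotonated form does. At pH = 11.9, the predominant species is SO₄²⁻.

SO₄²⁻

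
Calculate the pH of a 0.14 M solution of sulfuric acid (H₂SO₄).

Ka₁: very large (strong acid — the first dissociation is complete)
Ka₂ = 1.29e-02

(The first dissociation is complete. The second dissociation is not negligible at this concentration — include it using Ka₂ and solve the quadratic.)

First dissociation is complete: [H⁺]₀ = [HSO₄⁻]₀ = C = 0.14 M. Second dissociation HSO₄⁻ ⇌ H⁺ + SO₄²⁻: let x = [SO₄²⁻]. Ka₂ = (C + x)·x / (C − x) = 1.29e-02 → x² + (C + Ka₂)·x − Ka₂·C = 0 → x² + 0.15290·x − 1.806e-03 = 0. x = (−0.15290 + √(0.15290² + 4 × 1.806e-03)) / 2 = 1.1018e-02 M. [H⁺] = C + x = 0.14 + 1.1018e-02 = 1.5102e-01 M. pH = -log(1.5102e-01) = 0.82.

pH = 0.82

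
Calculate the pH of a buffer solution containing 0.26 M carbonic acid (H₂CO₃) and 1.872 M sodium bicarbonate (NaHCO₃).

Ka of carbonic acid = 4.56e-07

pKa = -log(4.56e-07) = 6.34. pH = pKa + log([A⁻]/[HA]) = 6.34 + log(1.872/0.26)

pH = 7.20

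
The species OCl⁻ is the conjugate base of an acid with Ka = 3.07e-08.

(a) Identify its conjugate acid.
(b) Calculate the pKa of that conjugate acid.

(a) The conjugate acid is formed by adding one H⁺ to OCl⁻, giving HOCl. (b) pKa = -log(Ka) = -log(3.07e-08) = 7.51.

Conjugate acid: HOCl; pK_a = 7.51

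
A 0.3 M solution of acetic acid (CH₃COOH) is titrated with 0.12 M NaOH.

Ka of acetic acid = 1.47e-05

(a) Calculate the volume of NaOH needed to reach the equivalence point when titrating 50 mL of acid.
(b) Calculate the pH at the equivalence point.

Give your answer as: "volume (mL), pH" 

moles acid = 0.3 × 50/1000 = 0.015 mol; V_base = moles/0.12 × 1000 = 125.0 mL. At equivalence only the conjugate base is present: [A⁻] = 0.015/0.175 = 8.5714e-02 M. Kb = Kw/Ka = 6.80e-10; [OH⁻] = √(Kb × [A⁻]) = 7.6360e-06; pOH = 5.12; pH = 14 - pOH = 8.88.

V = 125.0 mL, pH = 8.88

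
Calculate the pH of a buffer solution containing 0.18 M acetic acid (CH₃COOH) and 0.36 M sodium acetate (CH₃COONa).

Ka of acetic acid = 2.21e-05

pKa = -log(2.21e-05) = 4.66. pH = pKa + log([A⁻]/[HA]) = 4.66 + log(0.36/0.18)

pH = 4.96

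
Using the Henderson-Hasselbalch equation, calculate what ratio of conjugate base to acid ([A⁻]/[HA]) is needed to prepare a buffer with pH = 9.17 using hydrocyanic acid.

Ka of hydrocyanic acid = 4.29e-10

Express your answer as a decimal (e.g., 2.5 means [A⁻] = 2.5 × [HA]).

pKa = -log(4.29e-10) = 9.3675. pH = pKa + log([A⁻]/[HA]), so log([A⁻]/[HA]) = pH − pKa = 9.17 − 9.3675 = -0.1975. [A⁻]/[HA] = 10^(-0.1975) = 0.635

[A⁻]/[HA] = 0.635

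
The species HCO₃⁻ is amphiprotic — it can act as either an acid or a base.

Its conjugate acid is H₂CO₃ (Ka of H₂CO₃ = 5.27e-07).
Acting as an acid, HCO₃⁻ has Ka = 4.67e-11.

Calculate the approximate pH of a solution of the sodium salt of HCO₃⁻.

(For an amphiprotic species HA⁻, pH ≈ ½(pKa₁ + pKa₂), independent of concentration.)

pKa₁ = -log(5.27e-07) = 6.28; pKa₂ = -log(4.67e-11) = 10.33. For an amphiprotic species, pH ≈ ½(pKa₁ + pKa₂) = ½(6.28 + 10.33) = 8.30.

pH = 8.30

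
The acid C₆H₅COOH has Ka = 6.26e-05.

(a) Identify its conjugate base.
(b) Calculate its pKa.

(a) The conjugate base is formed by removing one H⁺ from C₆H₅COOH, giving C₆H₅COO⁻. (b) pKa = -log(Ka) = -log(6.26e-05) = 4.20.

Conjugate base: C₆H₅COO⁻; pK_a = 4.20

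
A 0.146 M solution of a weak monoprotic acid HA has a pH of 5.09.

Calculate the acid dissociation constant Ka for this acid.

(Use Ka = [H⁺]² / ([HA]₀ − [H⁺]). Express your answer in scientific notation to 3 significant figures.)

[H⁺] = 10^(−pH) = 10^(−5.09) = 8.128e-06 M. For HA ⇌ H⁺ + A⁻, Ka = [H⁺][A⁻]/[HA] = [H⁺]² / ([HA]₀ − [H⁺]) = (8.128e-06)² / (0.146 − 8.128e-06) = 4.53e-10.

K_a = 4.53e-10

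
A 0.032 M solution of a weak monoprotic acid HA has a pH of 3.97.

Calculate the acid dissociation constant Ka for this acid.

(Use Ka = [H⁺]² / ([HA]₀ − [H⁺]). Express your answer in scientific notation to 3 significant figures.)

[H⁺] = 10^(−pH) = 10^(−3.97) = 1.072e-04 M. For HA ⇌ H⁺ + A⁻, Ka = [H⁺][A⁻]/[HA] = [H⁺]² / ([HA]₀ − [H⁺]) = (1.072e-04)² / (0.032 − 1.072e-04) = 3.60e-07.

K_a = 3.60e-07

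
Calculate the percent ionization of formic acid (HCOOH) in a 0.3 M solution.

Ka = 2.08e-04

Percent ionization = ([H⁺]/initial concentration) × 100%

Using Ka equilibrium: x² + Ka×x - Ka×C = 0. Solving: [H⁺] = 7.7961e-03. Percent = (7.7961e-03/0.3) × 100

Percent ionization = 2.6%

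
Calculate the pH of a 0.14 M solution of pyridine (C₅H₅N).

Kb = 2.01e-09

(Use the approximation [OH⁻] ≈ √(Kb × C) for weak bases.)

[OH⁻] = √(Kb × C) = √(2.01e-09 × 0.14) = 1.6775e-05. pOH = 4.78, pH = 14 - pOH

pH = 9.22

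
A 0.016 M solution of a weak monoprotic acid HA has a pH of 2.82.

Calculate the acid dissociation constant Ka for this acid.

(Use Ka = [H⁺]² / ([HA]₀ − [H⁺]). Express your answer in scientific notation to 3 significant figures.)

[H⁺] = 10^(−pH) = 10^(−2.82) = 1.514e-03 M. For HA ⇌ H⁺ + A⁻, Ka = [H⁺][A⁻]/[HA] = [H⁺]² / ([HA]₀ − [H⁺]) = (1.514e-03)² / (0.016 − 1.514e-03) = 1.58e-04.

K_a = 1.58e-04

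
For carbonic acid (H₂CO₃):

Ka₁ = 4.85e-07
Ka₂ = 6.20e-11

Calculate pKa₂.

pKa₂ = -log(Ka₂) = -log(6.20e-11) = 10.21.

pK_{a2} = 10.21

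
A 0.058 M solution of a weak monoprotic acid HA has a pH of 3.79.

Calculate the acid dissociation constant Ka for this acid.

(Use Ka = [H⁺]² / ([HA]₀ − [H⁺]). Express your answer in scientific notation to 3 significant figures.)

[H⁺] = 10^(−pH) = 10^(−3.79) = 1.622e-04 M. For HA ⇌ H⁺ + A⁻, Ka = [H⁺][A⁻]/[HA] = [H⁺]² / ([HA]₀ − [H⁺]) = (1.622e-04)² / (0.058 − 1.622e-04) = 4.55e-07.

K_a = 4.55e-07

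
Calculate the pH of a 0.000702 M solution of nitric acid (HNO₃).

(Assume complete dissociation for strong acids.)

[H⁺] = 0.000702 M for strong acid. pH = -log[H⁺] = -log(0.000702)

pH = 3.15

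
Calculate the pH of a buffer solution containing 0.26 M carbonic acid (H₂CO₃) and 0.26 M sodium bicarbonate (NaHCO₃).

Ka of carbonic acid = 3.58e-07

pKa = -log(3.58e-07) = 6.45. pH = pKa + log([A⁻]/[HA]) = 6.45 + log(0.26/0.26)

pH = 6.45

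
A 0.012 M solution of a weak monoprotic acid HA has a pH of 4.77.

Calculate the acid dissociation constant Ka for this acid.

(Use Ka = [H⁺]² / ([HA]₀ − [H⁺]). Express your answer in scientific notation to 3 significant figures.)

[H⁺] = 10^(−pH) = 10^(−4.77) = 1.698e-05 M. For HA ⇌ H⁺ + A⁻, Ka = [H⁺][A⁻]/[HA] = [H⁺]² / ([HA]₀ − [H⁺]) = (1.698e-05)² / (0.012 − 1.698e-05) = 2.41e-08.

K_a = 2.41e-08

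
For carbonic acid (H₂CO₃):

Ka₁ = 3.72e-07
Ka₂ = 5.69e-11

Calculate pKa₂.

pKa₂ = -log(Ka₂) = -log(5.69e-11) = 10.24.

pK_{a2} = 10.24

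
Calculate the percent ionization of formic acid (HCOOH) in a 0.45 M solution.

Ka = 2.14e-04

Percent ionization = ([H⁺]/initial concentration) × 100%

Using Ka equilibrium: x² + Ka×x - Ka×C = 0. Solving: [H⁺] = 9.7068e-03. Percent = (9.7068e-03/0.45) × 100

Percent ionization = 2.16%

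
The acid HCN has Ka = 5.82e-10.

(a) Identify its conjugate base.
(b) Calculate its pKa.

(a) The conjugate base is formed by removing one H⁺ from HCN, giving CN⁻. (b) pKa = -log(Ka) = -log(5.82e-10) = 9.24.

Conjugate base: CN⁻; pK_a = 9.24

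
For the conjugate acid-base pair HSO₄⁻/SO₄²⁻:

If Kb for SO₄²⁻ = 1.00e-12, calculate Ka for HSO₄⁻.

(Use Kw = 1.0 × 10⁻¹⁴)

For a conjugate pair Ka × Kb = Kw, so Ka = Kw/Kb = 1.0 × 10⁻¹⁴ / 1.00e-12 = 1.00e-02.

K_a = 1.00e-02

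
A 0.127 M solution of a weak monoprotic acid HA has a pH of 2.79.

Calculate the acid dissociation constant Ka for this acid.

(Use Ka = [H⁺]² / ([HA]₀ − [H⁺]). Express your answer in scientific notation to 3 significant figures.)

[H⁺] = 10^(−pH) = 10^(−2.79) = 1.622e-03 M. For HA ⇌ H⁺ + A⁻, Ka = [H⁺][A⁻]/[HA] = [H⁺]² / ([HA]₀ − [H⁺]) = (1.622e-03)² / (0.127 − 1.622e-03) = 2.10e-05.

K_a = 2.10e-05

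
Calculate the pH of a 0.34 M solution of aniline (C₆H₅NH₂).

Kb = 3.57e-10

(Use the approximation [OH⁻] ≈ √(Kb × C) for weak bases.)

[OH⁻] = √(Kb × C) = √(3.57e-10 × 0.34) = 1.1017e-05. pOH = 4.96, pH = 14 - pOH

pH = 9.04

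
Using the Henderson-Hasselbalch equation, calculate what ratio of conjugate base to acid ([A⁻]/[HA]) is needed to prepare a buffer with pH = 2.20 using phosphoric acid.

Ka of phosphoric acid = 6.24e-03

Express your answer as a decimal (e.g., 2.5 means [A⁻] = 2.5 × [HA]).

pKa = -log(6.24e-03) = 2.2048. pH = pKa + log([A⁻]/[HA]), so log([A⁻]/[HA]) = pH − pKa = 2.20 − 2.2048 = -0.0048. [A⁻]/[HA] = 10^(-0.0048) = 0.989

[A⁻]/[HA] = 0.989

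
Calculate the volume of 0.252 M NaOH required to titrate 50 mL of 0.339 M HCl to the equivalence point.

At equivalence: moles acid = moles base. moles HCl = 0.339 × 50/1000 = 0.01695 mol. V_base = moles / 0.252 × 1000 = 67.3 mL.

V_{base} = 67.3 mL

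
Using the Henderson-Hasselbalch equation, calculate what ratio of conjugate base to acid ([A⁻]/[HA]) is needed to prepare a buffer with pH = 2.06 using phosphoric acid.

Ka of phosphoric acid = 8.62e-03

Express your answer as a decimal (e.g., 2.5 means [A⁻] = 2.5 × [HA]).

pKa = -log(8.62e-03) = 2.0645. pH = pKa + log([A⁻]/[HA]), so log([A⁻]/[HA]) = pH − pKa = 2.06 − 2.0645 = -0.0045. [A⁻]/[HA] = 10^(-0.0045) = 0.990

[A⁻]/[HA] = 0.990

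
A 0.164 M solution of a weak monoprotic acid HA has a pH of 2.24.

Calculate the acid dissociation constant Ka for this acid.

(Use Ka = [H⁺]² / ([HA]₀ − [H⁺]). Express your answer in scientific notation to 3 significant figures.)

[H⁺] = 10^(−pH) = 10^(−2.24) = 5.754e-03 M. For HA ⇌ H⁺ + A⁻, Ka = [H⁺][A⁻]/[HA] = [H⁺]² / ([HA]₀ − [H⁺]) = (5.754e-03)² / (0.164 − 5.754e-03) = 2.09e-04.

K_a = 2.09e-04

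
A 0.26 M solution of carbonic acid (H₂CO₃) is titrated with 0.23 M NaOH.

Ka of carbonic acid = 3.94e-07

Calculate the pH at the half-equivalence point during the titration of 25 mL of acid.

At half-equivalence [HA] = [A⁻], so Henderson-Hasselbalch gives pH = pKa = -log(3.94e-07) = 6.40.

pH = pKa = 6.40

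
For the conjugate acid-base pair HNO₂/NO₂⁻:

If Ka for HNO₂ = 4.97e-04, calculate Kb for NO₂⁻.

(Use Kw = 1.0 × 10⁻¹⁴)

For a conjugate pair Ka × Kb = Kw, so Kb = Kw/Ka = 1.0 × 10⁻¹⁴ / 4.97e-04 = 2.01e-11.

K_b = 2.01e-11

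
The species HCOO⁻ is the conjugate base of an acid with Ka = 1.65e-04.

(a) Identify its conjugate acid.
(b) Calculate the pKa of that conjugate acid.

(a) The conjugate acid is formed by adding one H⁺ to HCOO⁻, giving HCOOH. (b) pKa = -log(Ka) = -log(1.65e-04) = 3.78.

Conjugate acid: HCOOH; pK_a = 3.78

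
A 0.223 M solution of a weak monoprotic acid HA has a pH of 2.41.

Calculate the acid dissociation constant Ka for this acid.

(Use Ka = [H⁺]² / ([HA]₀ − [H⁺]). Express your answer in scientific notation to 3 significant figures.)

[H⁺] = 10^(−pH) = 10^(−2.41) = 3.890e-03 M. For HA ⇌ H⁺ + A⁻, Ka = [H⁺][A⁻]/[HA] = [H⁺]² / ([HA]₀ − [H⁺]) = (3.890e-03)² / (0.223 − 3.890e-03) = 6.91e-05.

K_a = 6.91e-05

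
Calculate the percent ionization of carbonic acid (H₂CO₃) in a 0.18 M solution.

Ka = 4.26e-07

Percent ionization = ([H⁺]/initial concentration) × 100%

Using Ka equilibrium: x² + Ka×x - Ka×C = 0. Solving: [H⁺] = 2.7670e-04. Percent = (2.7670e-04/0.18) × 100

Percent ionization = 0.154%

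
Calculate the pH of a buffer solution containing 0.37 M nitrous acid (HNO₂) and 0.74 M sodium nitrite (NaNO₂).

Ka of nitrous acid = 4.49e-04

pKa = -log(4.49e-04) = 3.35. pH = pKa + log([A⁻]/[HA]) = 3.35 + log(0.74/0.37)

pH = 3.65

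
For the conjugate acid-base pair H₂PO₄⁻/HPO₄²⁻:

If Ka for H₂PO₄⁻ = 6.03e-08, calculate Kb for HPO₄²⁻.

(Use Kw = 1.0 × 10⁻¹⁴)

For a conjugate pair Ka × Kb = Kw, so Kb = Kw/Ka = 1.0 × 10⁻¹⁴ / 6.03e-08 = 1.66e-07.

K_b = 1.66e-07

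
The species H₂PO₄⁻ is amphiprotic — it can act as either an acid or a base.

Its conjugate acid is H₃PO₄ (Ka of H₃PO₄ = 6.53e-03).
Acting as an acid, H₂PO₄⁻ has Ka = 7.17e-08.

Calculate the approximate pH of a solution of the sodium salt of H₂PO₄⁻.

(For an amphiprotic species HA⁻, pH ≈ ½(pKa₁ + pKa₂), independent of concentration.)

pKa₁ = -log(6.53e-03) = 2.19; pKa₂ = -log(7.17e-08) = 7.14. For an amphiprotic species, pH ≈ ½(pKa₁ + pKa₂) = ½(2.19 + 7.14) = 4.66.

pH = 4.66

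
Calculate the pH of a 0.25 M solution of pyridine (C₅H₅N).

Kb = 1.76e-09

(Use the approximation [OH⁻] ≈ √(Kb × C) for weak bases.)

[OH⁻] = √(Kb × C) = √(1.76e-09 × 0.25) = 2.0976e-05. pOH = 4.68, pH = 14 - pOH

pH = 9.32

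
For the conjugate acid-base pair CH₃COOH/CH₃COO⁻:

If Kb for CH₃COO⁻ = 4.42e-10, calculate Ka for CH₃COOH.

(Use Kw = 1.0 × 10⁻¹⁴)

For a conjugate pair Ka × Kb = Kw, so Ka = Kw/Kb = 1.0 × 10⁻¹⁴ / 4.42e-10 = 2.26e-05.

K_a = 2.26e-05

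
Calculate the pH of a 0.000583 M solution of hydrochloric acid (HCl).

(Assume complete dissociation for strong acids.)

[H⁺] = 0.000583 M for strong acid. pH = -log[H⁺] = -log(0.000583)

pH = 3.23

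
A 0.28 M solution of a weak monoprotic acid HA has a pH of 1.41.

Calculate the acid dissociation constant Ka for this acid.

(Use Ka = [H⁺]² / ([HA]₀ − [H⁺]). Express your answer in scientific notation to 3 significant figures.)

[H⁺] = 10^(−pH) = 10^(−1.41) = 3.890e-02 M. For HA ⇌ H⁺ + A⁻, Ka = [H⁺][A⁻]/[HA] = [H⁺]² / ([HA]₀ − [H⁺]) = (3.890e-02)² / (0.28 − 3.890e-02) = 6.28e-03.

K_a = 6.28e-03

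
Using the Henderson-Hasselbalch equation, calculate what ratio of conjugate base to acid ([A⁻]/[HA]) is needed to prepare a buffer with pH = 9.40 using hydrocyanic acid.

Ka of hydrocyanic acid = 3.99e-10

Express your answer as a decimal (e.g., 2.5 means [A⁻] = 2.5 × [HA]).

pKa = -log(3.99e-10) = 9.3990. pH = pKa + log([A⁻]/[HA]), so log([A⁻]/[HA]) = pH − pKa = 9.40 − 9.3990 = 0.0010. [A⁻]/[HA] = 10^(0.0010) = 1.00

[A⁻]/[HA] = 1.00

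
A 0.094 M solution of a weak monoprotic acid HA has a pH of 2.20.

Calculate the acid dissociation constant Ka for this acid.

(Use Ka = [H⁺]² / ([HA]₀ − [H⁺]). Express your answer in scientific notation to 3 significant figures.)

[H⁺] = 10^(−pH) = 10^(−2.20) = 6.310e-03 M. For HA ⇌ H⁺ + A⁻, Ka = [H⁺][A⁻]/[HA] = [H⁺]² / ([HA]₀ − [H⁺]) = (6.310e-03)² / (0.094 − 6.310e-03) = 4.54e-04.

K_a = 4.54e-04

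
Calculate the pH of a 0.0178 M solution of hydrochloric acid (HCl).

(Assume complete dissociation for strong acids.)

[H⁺] = 0.0178 M for strong acid. pH = -log[H⁺] = -log(0.0178)

pH = 1.75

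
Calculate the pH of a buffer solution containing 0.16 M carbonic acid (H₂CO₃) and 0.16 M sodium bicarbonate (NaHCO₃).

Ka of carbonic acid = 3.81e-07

pKa = -log(3.81e-07) = 6.42. pH = pKa + log([A⁻]/[HA]) = 6.42 + log(0.16/0.16)

pH = 6.42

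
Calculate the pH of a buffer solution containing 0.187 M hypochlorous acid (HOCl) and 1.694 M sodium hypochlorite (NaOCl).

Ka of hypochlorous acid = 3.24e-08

pKa = -log(3.24e-08) = 7.49. pH = pKa + log([A⁻]/[HA]) = 7.49 + log(1.694/0.187)

pH = 8.45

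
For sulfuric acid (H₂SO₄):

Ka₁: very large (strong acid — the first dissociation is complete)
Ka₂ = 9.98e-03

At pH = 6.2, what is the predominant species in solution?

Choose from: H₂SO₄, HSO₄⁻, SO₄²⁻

The first dissociation is complete, so H₂SO₄ itself is never the predominant species in water; pKa₂ = -log(9.98e-03) = 2.00. For a polyprotic acid the predominant species crosses at each pKa: below pKa_n the protonated form dominates, above it the deprotonated form does. At pH = 6.2, the predominant species is SO₄²⁻.

SO₄²⁻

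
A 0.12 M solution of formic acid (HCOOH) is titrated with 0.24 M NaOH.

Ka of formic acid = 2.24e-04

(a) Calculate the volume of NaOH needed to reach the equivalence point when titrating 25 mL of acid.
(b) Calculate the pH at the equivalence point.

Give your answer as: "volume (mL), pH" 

moles acid = 0.12 × 25/1000 = 0.003 mol; V_base = moles/0.24 × 1000 = 12.5 mL. At equivalence only the conjugate base is present: [A⁻] = 0.003/0.037 = 8.0000e-02 M. Kb = Kw/Ka = 4.46e-11; [OH⁻] = √(Kb × [A⁻]) = 1.8898e-06; pOH = 5.72; pH = 14 - pOH = 8.28.

V = 12.5 mL, pH = 8.28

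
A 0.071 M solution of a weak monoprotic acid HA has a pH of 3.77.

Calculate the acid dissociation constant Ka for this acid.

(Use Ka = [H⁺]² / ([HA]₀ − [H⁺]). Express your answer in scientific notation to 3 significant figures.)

[H⁺] = 10^(−pH) = 10^(−3.77) = 1.698e-04 M. For HA ⇌ H⁺ + A⁻, Ka = [H⁺][A⁻]/[HA] = [H⁺]² / ([HA]₀ − [H⁺]) = (1.698e-04)² / (0.071 − 1.698e-04) = 4.07e-07.

K_a = 4.07e-07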